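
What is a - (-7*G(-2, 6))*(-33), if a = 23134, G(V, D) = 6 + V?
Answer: 22210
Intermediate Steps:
a - (-7*G(-2, 6))*(-33) = 23134 - (-7*(6 - 2))*(-33) = 23134 - (-7*4)*(-33) = 23134 - (-28)*(-33) = 23134 - 1*924 = 23134 - 924 = 22210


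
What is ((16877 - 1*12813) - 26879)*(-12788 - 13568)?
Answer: 601312140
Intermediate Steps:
((16877 - 1*12813) - 26879)*(-12788 - 13568) = ((16877 - 12813) - 26879)*(-26356) = (4064 - 26879)*(-26356) = -22815*(-26356) = 601312140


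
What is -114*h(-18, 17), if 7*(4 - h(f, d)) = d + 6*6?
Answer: 2850/7 ≈ 407.14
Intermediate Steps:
h(f, d) = -8/7 - d/7 (h(f, d) = 4 - (d + 6*6)/7 = 4 - (d + 36)/7 = 4 - (36 + d)/7 = 4 + (-36/7 - d/7) = -8/7 - d/7)
-114*h(-18, 17) = -114*(-8/7 - ⅐*17) = -114*(-8/7 - 17/7) = -114*(-25/7) = 2850/7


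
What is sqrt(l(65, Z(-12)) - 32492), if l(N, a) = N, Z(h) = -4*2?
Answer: 3*I*sqrt(3603) ≈ 180.07*I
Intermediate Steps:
Z(h) = -8
sqrt(l(65, Z(-12)) - 32492) = sqrt(65 - 32492) = sqrt(-32427) = 3*I*sqrt(3603)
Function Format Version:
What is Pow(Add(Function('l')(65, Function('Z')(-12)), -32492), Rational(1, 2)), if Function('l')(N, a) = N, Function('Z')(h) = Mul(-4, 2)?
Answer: Mul(3, I, Pow(3603, Rational(1, 2))) ≈ Mul(180.07, I)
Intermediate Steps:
Function('Z')(h) = -8
Pow(Add(Function('l')(65, Function('Z')(-12)), -32492), Rational(1, 2)) = Pow(Add(65, -32492), Rational(1, 2)) = Pow(-32427, Rational(1, 2)) = Mul(3, I, Pow(3603, Rational(1, 2)))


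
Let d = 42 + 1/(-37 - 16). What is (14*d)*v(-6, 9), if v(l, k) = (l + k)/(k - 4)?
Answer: 18690/53 ≈ 352.64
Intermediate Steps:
v(l, k) = (k + l)/(-4 + k)
d = 2225/53 (d = 42 + 1/(-53) = 42 - 1/53 = 2225/53 ≈ 41.981)
(14*d)*v(-6, 9) = (14*(2225/53))*((9 - 6)/(-4 + 9)) = 31150*(3/5)/53 = 31150*((⅕)*3)/53 = (31150/53)*(⅗) = 18690/53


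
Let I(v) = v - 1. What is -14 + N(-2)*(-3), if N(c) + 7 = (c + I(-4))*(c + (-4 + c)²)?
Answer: 721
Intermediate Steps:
I(v) = -1 + v
N(c) = -7 + (-5 + c)*(c + (-4 + c)²) (N(c) = -7 + (c + (-1 - 4))*(c + (-4 + c)²) = -7 + (c - 5)*(c + (-4 + c)²) = -7 + (-5 + c)*(c + (-4 + c)²))
-14 + N(-2)*(-3) = -14 + (-87 + (-2)³ - 12*(-2)² + 51*(-2))*(-3) = -14 + (-87 - 8 - 12*4 - 102)*(-3) = -14 + (-87 - 8 - 48 - 102)*(-3) = -14 - 245*(-3) = -14 + 735 = 721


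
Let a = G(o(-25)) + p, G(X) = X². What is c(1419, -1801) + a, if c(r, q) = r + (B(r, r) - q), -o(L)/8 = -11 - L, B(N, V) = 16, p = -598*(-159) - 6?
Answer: 110856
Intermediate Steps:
p = 95076 (p = 95082 - 6 = 95076)
o(L) = 88 + 8*L (o(L) = -8*(-11 - L) = 88 + 8*L)
a = 107620 (a = (88 + 8*(-25))² + 95076 = (88 - 200)² + 95076 = (-112)² + 95076 = 12544 + 95076 = 107620)
c(r, q) = 16 + r - q (c(r, q) = r + (16 - q) = 16 + r - q)
c(1419, -1801) + a = (16 + 1419 - 1*(-1801)) + 107620 = (16 + 1419 + 1801) + 107620 = 3236 + 107620 = 110856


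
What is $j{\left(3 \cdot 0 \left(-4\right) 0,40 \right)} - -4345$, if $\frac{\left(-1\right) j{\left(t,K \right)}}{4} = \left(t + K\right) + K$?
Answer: $4025$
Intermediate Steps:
$j{\left(t,K \right)} = - 8 K - 4 t$ ($j{\left(t,K \right)} = - 4 \left(\left(t + K\right) + K\right) = - 4 \left(\left(K + t\right) + K\right) = - 4 \left(t + 2 K\right) = - 8 K - 4 t$)
$j{\left(3 \cdot 0 \left(-4\right) 0,40 \right)} - -4345 = \left(\left(-8\right) 40 - 4 \cdot 3 \cdot 0 \left(-4\right) 0\right) - -4345 = \left(-320 - 4 \cdot 0 \left(-4\right) 0\right) + 4345 = \left(-320 - 4 \cdot 0 \cdot 0\right) + 4345 = \left(-320 - 0\right) + 4345 = \left(-320 + 0\right) + 4345 = -320 + 4345 = 4025$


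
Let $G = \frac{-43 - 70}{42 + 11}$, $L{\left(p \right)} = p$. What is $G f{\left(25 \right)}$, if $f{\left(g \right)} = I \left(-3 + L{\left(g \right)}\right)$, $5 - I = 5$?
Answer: $0$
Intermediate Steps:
$I = 0$ ($I = 5 - 5 = 0$)
$f{\left(g \right)} = 0$ ($f{\left(g \right)} = 0 \left(-3 + g\right) = 0$)
$G = - \frac{113}{53} \approx -2.1321$
$G f{\left(25 \right)} = \left(- \frac{113}{53}\right) 0 = 0$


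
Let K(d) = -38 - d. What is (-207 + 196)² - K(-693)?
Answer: -534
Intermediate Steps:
(-207 + 196)² - K(-693) = (-207 + 196)² - (-38 - 1*(-693)) = (-11)² - (-38 + 693) = 121 - 1*655 = 121 - 655 = -534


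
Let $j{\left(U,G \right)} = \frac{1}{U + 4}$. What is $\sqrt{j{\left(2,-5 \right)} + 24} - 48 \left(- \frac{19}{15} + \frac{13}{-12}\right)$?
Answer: $\frac{564}{5} + \frac{\sqrt{870}}{6} \approx 117.72$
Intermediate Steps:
$j{\left(U,G \right)} = \frac{1}{4 + U}$
$\sqrt{j{\left(2,-5 \right)} + 24} - 48 \left(- \frac{19}{15} + \frac{13}{-12}\right) = \sqrt{\frac{1}{4 + 2} + 24} - 48 \left(- \frac{19}{15} + \frac{13}{-12}\right) = \sqrt{\frac{1}{6} + 24} - 48 \left(\left(-19\right) \frac{1}{15} + 13 \left(- \frac{1}{12}\right)\right) = \sqrt{\frac{1}{6} + 24} - 48 \left(- \frac{19}{15} - \frac{13}{12}\right) = \sqrt{\frac{145}{6}} - - \frac{564}{5} = \frac{\sqrt{870}}{6} + \frac{564}{5} = \frac{564}{5} + \frac{\sqrt{870}}{6}$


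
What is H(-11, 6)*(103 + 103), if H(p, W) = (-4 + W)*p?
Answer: -4532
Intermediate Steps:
H(p, W) = p*(-4 + W)
H(-11, 6)*(103 + 103) = (-11*(-4 + 6))*(103 + 103) = -11*2*206 = -22*206 = -4532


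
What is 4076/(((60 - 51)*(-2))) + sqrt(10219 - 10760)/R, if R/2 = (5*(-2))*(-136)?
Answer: -2038/9 + I*sqrt(541)/2720 ≈ -226.44 + 0.0085513*I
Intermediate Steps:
R = 2720 (R = 2*((5*(-2))*(-136)) = 2*(-10*(-136)) = 2*1360 = 2720)
4076/(((60 - 51)*(-2))) + sqrt(10219 - 10760)/R = 4076/(((60 - 51)*(-2))) + sqrt(10219 - 10760)/2720 = 4076/((9*(-2))) + sqrt(-541)*(1/2720) = 4076/(-18) + (I*sqrt(541))*(1/2720) = 4076*(-1/18) + I*sqrt(541)/2720 = -2038/9 + I*sqrt(541)/2720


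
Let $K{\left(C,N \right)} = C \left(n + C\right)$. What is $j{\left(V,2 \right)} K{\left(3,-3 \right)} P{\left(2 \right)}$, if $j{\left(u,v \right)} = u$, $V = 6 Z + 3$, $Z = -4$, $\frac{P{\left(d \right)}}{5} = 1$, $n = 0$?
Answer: $-945$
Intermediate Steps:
$P{\left(d \right)} = 5$ ($P{\left(d \right)} = 5 \cdot 1 = 5$)
$V = -21$ ($V = 6 \left(-4\right) + 3 = -24 + 3 = -21$)
$K{\left(C,N \right)} = C^{2}$ ($K{\left(C,N \right)} = C \left(0 + C\right) = C C = C^{2}$)
$j{\left(V,2 \right)} K{\left(3,-3 \right)} P{\left(2 \right)} = - 21 \cdot 3^{2} \cdot 5 = \left(-21\right) 9 \cdot 5 = \left(-189\right) 5 = -945$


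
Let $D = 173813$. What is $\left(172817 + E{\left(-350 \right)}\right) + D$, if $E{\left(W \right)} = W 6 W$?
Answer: $1081630$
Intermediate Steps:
$E{\left(W \right)} = 6 W^{2}$ ($E{\left(W \right)} = 6 W W = 6 W^{2}$)
$\left(172817 + E{\left(-350 \right)}\right) + D = \left(172817 + 6 \left(-350\right)^{2}\right) + 173813 = \left(172817 + 6 \cdot 122500\right) + 173813 = \left(172817 + 735000\right) + 173813 = 907817 + 173813 = 1081630$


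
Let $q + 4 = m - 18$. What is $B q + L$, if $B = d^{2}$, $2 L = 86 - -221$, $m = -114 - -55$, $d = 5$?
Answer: $- \frac{3743}{2} \approx -1871.5$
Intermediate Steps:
$m = -59$ ($m = -114 + 55 = -59$)
$L = \frac{307}{2}$ ($L = \frac{86 - -221}{2} = \frac{86 + 221}{2} = \frac{1}{2} \cdot 307 = \frac{307}{2} \approx 153.5$)
$q = -81$ ($q = -4 - 77 = -81$)
$B = 25$ ($B = 5^{2} = 25$)
$B q + L = 25 \left(-81\right) + \frac{307}{2} = -2025 + \frac{307}{2} = - \frac{3743}{2}$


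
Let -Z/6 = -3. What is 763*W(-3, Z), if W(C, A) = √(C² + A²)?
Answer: 2289*√37 ≈ 13923.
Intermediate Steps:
Z = 18 (Z = -6*(-3) = 18)
W(C, A) = √(A² + C²)
763*W(-3, Z) = 763*√(18² + (-3)²) = 763*√(324 + 9) = 763*√333 = 763*(3*√37) = 2289*√37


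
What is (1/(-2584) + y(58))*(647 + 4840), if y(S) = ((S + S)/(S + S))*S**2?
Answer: 47696159025/2584 ≈ 1.8458e+7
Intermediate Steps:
y(S) = S**2 (y(S) = ((2*S)/((2*S)))*S**2 = ((2*S)*(1/(2*S)))*S**2 = 1*S**2 = S**2)
(1/(-2584) + y(58))*(647 + 4840) = (1/(-2584) + 58**2)*(647 + 4840) = (-1/2584 + 3364)*5487 = (8692575/2584)*5487 = 47696159025/2584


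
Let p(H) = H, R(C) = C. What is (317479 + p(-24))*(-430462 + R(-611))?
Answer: -136846279215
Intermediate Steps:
(317479 + p(-24))*(-430462 + R(-611)) = (317479 - 24)*(-430462 - 611) = 317455*(-431073) = -136846279215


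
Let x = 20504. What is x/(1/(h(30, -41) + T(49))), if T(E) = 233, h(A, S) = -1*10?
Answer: 4572392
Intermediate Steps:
h(A, S) = -10
x/(1/(h(30, -41) + T(49))) = 20504/(1/(-10 + 233)) = 20504/(1/223) = 20504*223 = 4572392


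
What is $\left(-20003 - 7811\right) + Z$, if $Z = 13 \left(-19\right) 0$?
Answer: $-27814$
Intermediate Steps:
$Z = 0$ ($Z = \left(-247\right) 0 = 0$)
$\left(-20003 - 7811\right) + Z = \left(-20003 - 7811\right) + 0 = -27814 + 0 = -27814$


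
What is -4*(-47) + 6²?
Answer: 224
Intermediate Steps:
-4*(-47) + 6² = 188 + 36 = 224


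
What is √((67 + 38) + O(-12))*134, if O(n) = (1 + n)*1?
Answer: 134*√94 ≈ 1299.2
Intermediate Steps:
O(n) = 1 + n
√((67 + 38) + O(-12))*134 = √((67 + 38) + (1 - 12))*134 = √(105 - 11)*134 = √94*134 = 134*√94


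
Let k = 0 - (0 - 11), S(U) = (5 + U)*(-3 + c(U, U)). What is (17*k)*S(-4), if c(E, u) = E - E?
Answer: -561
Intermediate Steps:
c(E, u) = 0
S(U) = -15 - 3*U (S(U) = (5 + U)*(-3 + 0) = (5 + U)*(-3) = -15 - 3*U)
k = 11 (k = 0 - 1*(-11) = 0 + 11 = 11)
(17*k)*S(-4) = (17*11)*(-15 - 3*(-4)) = 187*(-15 + 12) = 187*(-3) = -561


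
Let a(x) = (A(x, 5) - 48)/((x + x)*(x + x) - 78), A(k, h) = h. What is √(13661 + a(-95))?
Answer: √17726300086978/36022 ≈ 116.88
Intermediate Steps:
a(x) = -43/(-78 + 4*x²) (a(x) = (5 - 48)/((x + x)*(x + x) - 78) = -43/((2*x)*(2*x) - 78) = -43/(4*x² - 78) = -43/(-78 + 4*x²))
√(13661 + a(-95)) = √(13661 - 43/(-78 + 4*(-95)²)) = √(13661 - 43/(-78 + 4*9025)) = √(13661 - 43/(-78 + 36100)) = √(13661 - 43/36022) = √(492096499/36022) = √17726300086978/36022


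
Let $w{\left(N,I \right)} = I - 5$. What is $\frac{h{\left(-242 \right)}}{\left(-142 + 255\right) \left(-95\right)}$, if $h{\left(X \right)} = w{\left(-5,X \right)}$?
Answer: $\frac{13}{565} \approx 0.023009$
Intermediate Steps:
$w{\left(N,I \right)} = -5 + I$ ($w{\left(N,I \right)} = I - 5 = -5 + I$)
$h{\left(X \right)} = -5 + X$
$\frac{h{\left(-242 \right)}}{\left(-142 + 255\right) \left(-95\right)} = \frac{-5 - 242}{\left(-142 + 255\right) \left(-95\right)} = - \frac{247}{113 \left(-95\right)} = - \frac{247}{-10735} = \left(-247\right) \left(- \frac{1}{10735}\right) = \frac{13}{565}$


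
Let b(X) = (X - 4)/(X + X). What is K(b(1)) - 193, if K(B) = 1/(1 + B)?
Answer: -195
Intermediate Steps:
b(X) = (-4 + X)/(2*X) (b(X) = (-4 + X)/((2*X)) = (-4 + X)*(1/(2*X)) = (-4 + X)/(2*X))
K(b(1)) - 193 = 1/(1 + (½)*(-4 + 1)/1) - 193 = 1/(1 + (½)*1*(-3)) - 193 = 1/(1 - 3/2) - 193 = 1/(-½) - 193 = -2 - 193 = -195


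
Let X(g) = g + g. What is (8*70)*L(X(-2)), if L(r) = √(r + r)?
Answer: 1120*I*√2 ≈ 1583.9*I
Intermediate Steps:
X(g) = 2*g
L(r) = √2*√r (L(r) = √(2*r) = √2*√r)
(8*70)*L(X(-2)) = (8*70)*(√2*√(2*(-2))) = 560*(√2*√(-4)) = 560*(√2*(2*I)) = 560*(2*I*√2) = 1120*I*√2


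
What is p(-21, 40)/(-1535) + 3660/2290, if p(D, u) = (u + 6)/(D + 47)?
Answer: 7298263/4569695 ≈ 1.5971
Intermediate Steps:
p(D, u) = (6 + u)/(47 + D)
p(-21, 40)/(-1535) + 3660/2290 = ((6 + 40)/(47 - 21))/(-1535) + 3660/2290 = (46/26)*(-1/1535) + 3660*(1/2290) = ((1/26)*46)*(-1/1535) + 366/229 = (23/13)*(-1/1535) + 366/229 = -23/19955 + 366/229 = 7298263/4569695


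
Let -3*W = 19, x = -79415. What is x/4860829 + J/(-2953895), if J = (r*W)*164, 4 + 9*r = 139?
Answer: -31770371121/2871675695791 ≈ -0.011063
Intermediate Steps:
r = 15 (r = -4/9 + (⅑)*139 = -4/9 + 139/9 = 15)
W = -19/3 (W = -⅓*19 = -19/3 ≈ -6.3333)
J = -15580 (J = (15*(-19/3))*164 = -95*164 = -15580)
x/4860829 + J/(-2953895) = -79415/4860829 - 15580/(-2953895) = -79415*1/4860829 - 15580*(-1/2953895) = -79415/4860829 + 3116/590779 = -31770371121/2871675695791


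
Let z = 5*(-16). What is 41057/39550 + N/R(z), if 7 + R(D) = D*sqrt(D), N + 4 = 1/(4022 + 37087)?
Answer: 864288079684187/832520473586550 - 52619200*I*sqrt(5)/21049822341 ≈ 1.0382 - 0.0055896*I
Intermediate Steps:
z = -80
N = -164435/41109 (N = -4 + 1/(4022 + 37087) = -4 + 1/41109 = -164435/41109 ≈ -4.0000)
R(D) = -7 + D**(3/2) (R(D) = -7 + D*sqrt(D) = -7 + D**(3/2))
41057/39550 + N/R(z) = 41057/39550 - 164435/(41109*(-7 + (-80)**(3/2))) = 41057*(1/39550) - 164435/(41109*(-7 - 320*I*sqrt(5))) = 41057/39550 - 164435/(41109*(-7 - 320*I*sqrt(5)))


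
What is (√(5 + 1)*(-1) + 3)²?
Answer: (3 - √6)² ≈ 0.30306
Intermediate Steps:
(√(5 + 1)*(-1) + 3)² = (√6*(-1) + 3)² = (-√6 + 3)² = (3 - √6)²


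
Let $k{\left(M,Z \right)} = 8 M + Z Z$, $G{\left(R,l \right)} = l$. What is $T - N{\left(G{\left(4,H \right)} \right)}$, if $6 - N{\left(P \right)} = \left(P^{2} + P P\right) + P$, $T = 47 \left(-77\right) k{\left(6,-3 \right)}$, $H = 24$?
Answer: $-205113$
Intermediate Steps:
$k{\left(M,Z \right)} = Z^{2} + 8 M$ ($k{\left(M,Z \right)} = 8 M + Z^{2} = Z^{2} + 8 M$)
$T = -206283$ ($T = 47 \left(-77\right) \left(\left(-3\right)^{2} + 8 \cdot 6\right) = - 3619 \left(9 + 48\right) = \left(-3619\right) 57 = -206283$)
$N{\left(P \right)} = 6 - P - 2 P^{2}$ ($N{\left(P \right)} = 6 - \left(\left(P^{2} + P P\right) + P\right) = 6 - \left(\left(P^{2} + P^{2}\right) + P\right) = 6 - \left(2 P^{2} + P\right) = 6 - \left(P + 2 P^{2}\right) = 6 - P - 2 P^{2}$)
$T - N{\left(G{\left(4,H \right)} \right)} = -206283 - \left(6 - 24 - 2 \cdot 24^{2}\right) = -206283 - \left(6 - 24 - 1152\right) = -206283 - -1170 = -206283 + 1170 = -205113$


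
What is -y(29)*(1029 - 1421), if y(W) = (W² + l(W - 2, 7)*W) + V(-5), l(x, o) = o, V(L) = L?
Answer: 407288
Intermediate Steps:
y(W) = -5 + W² + 7*W (y(W) = (W² + 7*W) - 5 = -5 + W² + 7*W)
-y(29)*(1029 - 1421) = -(-5 + 29² + 7*29)*(1029 - 1421) = -(-5 + 841 + 203)*(-392) = -1039*(-392) = -1*(-407288) = 407288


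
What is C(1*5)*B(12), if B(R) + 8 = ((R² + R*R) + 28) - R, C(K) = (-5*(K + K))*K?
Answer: -74000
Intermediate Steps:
C(K) = -10*K² (C(K) = (-10*K)*K = -10*K²)
B(R) = 20 - R + 2*R² (B(R) = -8 + (((R² + R*R) + 28) - R) = -8 + (((R² + R²) + 28) - R) = -8 + ((2*R² + 28) - R) = -8 + ((28 + 2*R²) - R) = -8 + (28 - R + 2*R²) = 20 - R + 2*R²)
C(1*5)*B(12) = (-10*(1*5)²)*(20 - 1*12 + 2*12²) = (-10*5²)*(20 - 12 + 2*144) = (-10*25)*(20 - 12 + 288) = -250*296 = -74000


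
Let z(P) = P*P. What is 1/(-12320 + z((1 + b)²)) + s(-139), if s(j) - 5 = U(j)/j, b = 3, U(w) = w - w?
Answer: 60319/12064 ≈ 4.9999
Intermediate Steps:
U(w) = 0
s(j) = 5 (s(j) = 5 + 0/j = 5 + 0 = 5)
z(P) = P²
1/(-12320 + z((1 + b)²)) + s(-139) = 1/(-12320 + ((1 + 3)²)²) + 5 = 1/(-12320 + (4²)²) + 5 = 1/(-12320 + 16²) + 5 = 1/(-12320 + 256) + 5 = 1/(-12064) + 5 = -1/12064 + 5 = 60319/12064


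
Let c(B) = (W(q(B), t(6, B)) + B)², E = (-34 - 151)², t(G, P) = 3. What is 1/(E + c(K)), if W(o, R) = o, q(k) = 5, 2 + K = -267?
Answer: 1/103921 ≈ 9.6227e-6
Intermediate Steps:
K = -269 (K = -2 - 267 = -269)
E = 34225 (E = (-185)² = 34225)
c(B) = (5 + B)²
1/(E + c(K)) = 1/(34225 + (5 - 269)²) = 1/(34225 + (-264)²) = 1/(34225 + 69696) = 1/103921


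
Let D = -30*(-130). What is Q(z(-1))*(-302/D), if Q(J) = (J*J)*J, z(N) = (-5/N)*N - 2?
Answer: 51793/1950 ≈ 26.561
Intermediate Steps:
z(N) = -7 (z(N) = -5 - 2 = -7)
D = 3900
Q(J) = J**3 (Q(J) = J**2*J = J**3)
Q(z(-1))*(-302/D) = (-7)**3*(-302/3900) = -(-103586)/3900 = -343*(-151/1950) = 51793/1950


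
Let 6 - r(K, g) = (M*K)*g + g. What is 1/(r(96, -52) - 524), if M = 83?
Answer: 1/413870 ≈ 2.4162e-6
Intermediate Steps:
r(K, g) = 6 - g - 83*K*g (r(K, g) = 6 - ((83*K)*g + g) = 6 - (83*K*g + g) = 6 - (g + 83*K*g) = 6 + (-g - 83*K*g) = 6 - g - 83*K*g)
1/(r(96, -52) - 524) = 1/((6 - 1*(-52) - 83*96*(-52)) - 524) = 1/((6 + 52 + 414336) - 524) = 1/(414394 - 524) = 1/413870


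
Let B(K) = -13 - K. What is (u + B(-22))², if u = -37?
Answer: 784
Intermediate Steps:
(u + B(-22))² = (-37 + (-13 - 1*(-22)))² = (-37 + (-13 + 22))² = (-37 + 9)² = (-28)² = 784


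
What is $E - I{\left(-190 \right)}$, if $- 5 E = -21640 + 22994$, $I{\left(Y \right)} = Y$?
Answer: $- \frac{404}{5} \approx -80.8$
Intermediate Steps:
$E = - \frac{1354}{5}$ ($E = - \frac{-21640 + 22994}{5} = \left(- \frac{1}{5}\right) 1354 = - \frac{1354}{5} \approx -270.8$)
$E - I{\left(-190 \right)} = - \frac{1354}{5} - -190 = - \frac{1354}{5} + 190 = - \frac{404}{5}$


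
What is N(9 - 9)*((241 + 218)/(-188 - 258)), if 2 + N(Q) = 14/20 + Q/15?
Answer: 5967/4460 ≈ 1.3379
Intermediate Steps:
N(Q) = -13/10 + Q/15 (N(Q) = -2 + (14/20 + Q/15) = -2 + (14*(1/20) + Q*(1/15)) = -2 + (7/10 + Q/15) = -13/10 + Q/15)
N(9 - 9)*((241 + 218)/(-188 - 258)) = (-13/10 + (9 - 9)/15)*((241 + 218)/(-188 - 258)) = (-13/10 + (1/15)*0)*(459/(-446)) = (-13/10 + 0)*(459*(-1/446)) = -13/10*(-459/446) = 5967/4460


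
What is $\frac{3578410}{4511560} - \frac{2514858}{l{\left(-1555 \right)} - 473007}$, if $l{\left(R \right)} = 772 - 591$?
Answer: $\frac{651894902257}{106659143428} \approx 6.1119$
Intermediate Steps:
$l{\left(R \right)} = 181$ ($l{\left(R \right)} = 772 - 591 = 181$)
$\frac{3578410}{4511560} - \frac{2514858}{l{\left(-1555 \right)} - 473007} = \frac{3578410}{4511560} - \frac{2514858}{181 - 473007} = 3578410 \cdot \frac{1}{4511560} - \frac{2514858}{-472826} = \frac{357841}{451156} - - \frac{1257429}{236413} = \frac{357841}{451156} + \frac{1257429}{236413} = \frac{651894902257}{106659143428}$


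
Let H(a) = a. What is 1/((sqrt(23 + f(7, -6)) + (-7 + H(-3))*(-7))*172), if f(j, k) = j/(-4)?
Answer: 14/167829 - sqrt(85)/1678290 ≈ 7.7925e-5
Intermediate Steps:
f(j, k) = -j/4 (f(j, k) = j*(-1/4) = -j/4)
1/((sqrt(23 + f(7, -6)) + (-7 + H(-3))*(-7))*172) = 1/((sqrt(23 - 1/4*7) + (-7 - 3)*(-7))*172) = 1/((sqrt(23 - 7/4) - 10*(-7))*172) = 1/((sqrt(85/4) + 70)*172) = 1/((sqrt(85)/2 + 70)*172) = 1/((70 + sqrt(85)/2)*172) = 1/(12040 + 86*sqrt(85))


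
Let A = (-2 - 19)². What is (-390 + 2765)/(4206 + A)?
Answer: 2375/4647 ≈ 0.51108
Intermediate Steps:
A = 441 (A = (-21)² = 441)
(-390 + 2765)/(4206 + A) = (-390 + 2765)/(4206 + 441) = 2375/4647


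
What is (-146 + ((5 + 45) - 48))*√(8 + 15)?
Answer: -144*√23 ≈ -690.60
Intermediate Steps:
(-146 + ((5 + 45) - 48))*√(8 + 15) = (-146 + (50 - 48))*√23 = (-146 + 2)*√23 = -144*√23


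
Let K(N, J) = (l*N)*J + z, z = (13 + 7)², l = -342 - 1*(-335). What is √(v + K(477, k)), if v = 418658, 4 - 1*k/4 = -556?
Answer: 3*I*√784478 ≈ 2657.1*I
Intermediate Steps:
k = 2240 (k = 16 - 4*(-556) = 16 + 2224 = 2240)
l = -7 (l = -342 + 335 = -7)
z = 400 (z = 20² = 400)
K(N, J) = 400 - 7*J*N (K(N, J) = (-7*N)*J + 400 = -7*J*N + 400 = 400 - 7*J*N)
√(v + K(477, k)) = √(418658 + (400 - 7*2240*477)) = √(418658 + (400 - 7479360)) = √(418658 - 7478960) = √(-7060302) = 3*I*√784478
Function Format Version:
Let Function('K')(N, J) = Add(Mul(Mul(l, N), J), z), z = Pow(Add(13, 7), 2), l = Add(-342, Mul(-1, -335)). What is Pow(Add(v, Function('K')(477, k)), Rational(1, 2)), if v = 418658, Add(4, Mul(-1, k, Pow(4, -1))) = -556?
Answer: Mul(3, I, Pow(784478, Rational(1, 2))) ≈ Mul(2657.1, I)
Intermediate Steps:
k = 2240 (k = Add(16, Mul(-4, -556)) = Add(16, 2224) = 2240)
l = -7 (l = Add(-342, 335) = -7)
z = 400 (z = Pow(20, 2) = 400)
Function('K')(N, J) = Add(400, Mul(-7, J, N)) (Function('K')(N, J) = Add(Mul(Mul(-7, N), J), 400) = Add(Mul(-7, J, N), 400) = Add(400, Mul(-7, J, N)))
Pow(Add(v, Function('K')(477, k)), Rational(1, 2)) = Pow(Add(418658, Add(400, Mul(-7, 2240, 477))), Rational(1, 2)) = Pow(Add(418658, Add(400, -7479360)), Rational(1, 2)) = Pow(Add(418658, -7478960), Rational(1, 2)) = Pow(-7060302, Rational(1, 2)) = Mul(3, I, Pow(784478, Rational(1, 2)))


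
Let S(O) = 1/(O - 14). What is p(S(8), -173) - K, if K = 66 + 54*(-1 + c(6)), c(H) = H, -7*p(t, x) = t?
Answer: -14111/42 ≈ -335.98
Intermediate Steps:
S(O) = 1/(-14 + O)
p(t, x) = -t/7
K = 336 (K = 66 + 54*(-1 + 6) = 66 + 54*5 = 66 + 270 = 336)
p(S(8), -173) - K = -1/(7*(-14 + 8)) - 1*336 = -1/7/(-6) - 336 = -1/7*(-1/6) - 336 = 1/42 - 336 = -14111/42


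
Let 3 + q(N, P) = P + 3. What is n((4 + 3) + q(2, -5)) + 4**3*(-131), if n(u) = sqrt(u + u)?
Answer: -8382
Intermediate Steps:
q(N, P) = P (q(N, P) = -3 + (P + 3) = -3 + (3 + P) = P)
n(u) = sqrt(2)*sqrt(u) (n(u) = sqrt(2*u) = sqrt(2)*sqrt(u))
n((4 + 3) + q(2, -5)) + 4**3*(-131) = sqrt(2)*sqrt((4 + 3) - 5) + 4**3*(-131) = sqrt(2)*sqrt(7 - 5) + 64*(-131) = sqrt(2)*sqrt(2) - 8384 = 2 - 8384 = -8382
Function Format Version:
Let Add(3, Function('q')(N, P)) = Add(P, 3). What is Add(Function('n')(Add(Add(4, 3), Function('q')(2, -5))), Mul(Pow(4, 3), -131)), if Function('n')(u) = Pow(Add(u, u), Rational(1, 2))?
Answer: -8382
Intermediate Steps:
Function('q')(N, P) = P (Function('q')(N, P) = Add(-3, Add(P, 3)) = Add(-3, Add(3, P)) = P)
Function('n')(u) = Mul(Pow(2, Rational(1, 2)), Pow(u, Rational(1, 2))) (Function('n')(u) = Pow(Mul(2, u), Rational(1, 2)) = Mul(Pow(2, Rational(1, 2)), Pow(u, Rational(1, 2))))
Add(Function('n')(Add(Add(4, 3), Function('q')(2, -5))), Mul(Pow(4, 3), -131)) = Add(Mul(Pow(2, Rational(1, 2)), Pow(Add(Add(4, 3), -5), Rational(1, 2))), Mul(Pow(4, 3), -131)) = Add(Mul(Pow(2, Rational(1, 2)), Pow(Add(7, -5), Rational(1, 2))), Mul(64, -131)) = Add(Mul(Pow(2, Rational(1, 2)), Pow(2, Rational(1, 2))), -8384) = Add(2, -8384) = -8382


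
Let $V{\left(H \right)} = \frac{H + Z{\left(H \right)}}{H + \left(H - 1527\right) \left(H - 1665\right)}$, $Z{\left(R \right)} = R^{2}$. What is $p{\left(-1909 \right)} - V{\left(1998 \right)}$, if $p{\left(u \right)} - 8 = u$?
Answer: $- \frac{306257}{159} \approx -1926.1$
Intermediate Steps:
$p{\left(u \right)} = 8 + u$
$V{\left(H \right)} = \frac{H + H^{2}}{H + \left(-1665 + H\right) \left(-1527 + H\right)}$ ($V{\left(H \right)} = \frac{H + H^{2}}{H + \left(H - 1527\right) \left(H - 1665\right)} = \frac{H + H^{2}}{H + \left(-1527 + H\right) \left(-1665 + H\right)} = \frac{H + H^{2}}{H + \left(-1665 + H\right) \left(-1527 + H\right)}$)
$p{\left(-1909 \right)} - V{\left(1998 \right)} = \left(8 - 1909\right) - \frac{1998 \left(1 + 1998\right)}{2542455 + 1998^{2} - 6375618} = -1901 - 1998 \frac{1}{2542455 + 3992004 - 6375618} \cdot 1999 = -1901 - 1998 \cdot \frac{1}{158841} \cdot 1999 = -1901 - \frac{3998}{159} = - \frac{306257}{159}$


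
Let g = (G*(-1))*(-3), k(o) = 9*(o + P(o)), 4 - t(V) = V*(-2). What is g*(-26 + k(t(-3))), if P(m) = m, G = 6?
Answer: -1116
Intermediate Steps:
t(V) = 4 + 2*V (t(V) = 4 - V*(-2) = 4 - (-2)*V = 4 + 2*V)
k(o) = 18*o (k(o) = 9*(o + o) = 9*(2*o) = 18*o)
g = 18 (g = (6*(-1))*(-3) = -6*(-3) = 18)
g*(-26 + k(t(-3))) = 18*(-26 + 18*(4 + 2*(-3))) = 18*(-26 + 18*(4 - 6)) = 18*(-26 + 18*(-2)) = 18*(-26 - 36) = 18*(-62) = -1116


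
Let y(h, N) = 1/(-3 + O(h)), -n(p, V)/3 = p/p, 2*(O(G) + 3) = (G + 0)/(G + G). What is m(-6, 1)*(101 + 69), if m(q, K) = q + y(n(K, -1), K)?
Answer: -24140/23 ≈ -1049.6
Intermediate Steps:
O(G) = -11/4 (O(G) = -3 + ((G + 0)/(G + G))/2 = -3 + (G/((2*G)))/2 = -3 + (G*(1/(2*G)))/2 = -3 + (1/2)*(1/2) = -3 + 1/4 = -11/4)
n(p, V) = -3 (n(p, V) = -3*p/p = -3*1 = -3)
y(h, N) = -4/23 (y(h, N) = 1/(-3 - 11/4) = 1/(-23/4) = -4/23)
m(q, K) = -4/23 + q (m(q, K) = q - 4/23 = -4/23 + q)
m(-6, 1)*(101 + 69) = (-4/23 - 6)*(101 + 69) = -142/23*170 = -24140/23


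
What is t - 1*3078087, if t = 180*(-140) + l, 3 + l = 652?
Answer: -3102638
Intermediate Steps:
l = 649 (l = -3 + 652 = 649)
t = -24551 (t = 180*(-140) + 649 = -25200 + 649 = -24551)
t - 1*3078087 = -24551 - 1*3078087 = -24551 - 3078087 = -3102638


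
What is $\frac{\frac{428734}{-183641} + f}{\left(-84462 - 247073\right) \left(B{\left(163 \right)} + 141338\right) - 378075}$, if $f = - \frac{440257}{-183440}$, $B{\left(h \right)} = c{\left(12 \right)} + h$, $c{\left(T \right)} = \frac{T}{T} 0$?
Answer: $- \frac{244696753}{175595577553539781600} \approx -1.3935 \cdot 10^{-12}$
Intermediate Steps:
$c{\left(T \right)} = 0$ ($c{\left(T \right)} = 1 \cdot 0 = 0$)
$B{\left(h \right)} = h$ ($B{\left(h \right)} = 0 + h = h$)
$f = \frac{440257}{183440}$ ($f = \left(-440257\right) \left(- \frac{1}{183440}\right) = \frac{440257}{183440} \approx 2.4$)
$\frac{\frac{428734}{-183641} + f}{\left(-84462 - 247073\right) \left(B{\left(163 \right)} + 141338\right) - 378075} = \frac{\frac{428734}{-183641} + \frac{440257}{183440}}{\left(-84462 - 247073\right) \left(163 + 141338\right) - 378075} = \frac{428734 \left(- \frac{1}{183641}\right) + \frac{440257}{183440}}{\left(-331535\right) 141501 - 378075} = \frac{- \frac{428734}{183641} + \frac{440257}{183440}}{-46912534035 - 378075} = \frac{2202270777}{33687105040 \left(-46912912110\right)} = \frac{2202270777}{33687105040} \left(- \frac{1}{46912912110}\right) = - \frac{244696753}{175595577553539781600}$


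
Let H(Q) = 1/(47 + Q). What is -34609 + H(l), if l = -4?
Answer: -1488186/43 ≈ -34609.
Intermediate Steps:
-34609 + H(l) = -34609 + 1/(47 - 4) = -34609 + 1/43 = -1488186/43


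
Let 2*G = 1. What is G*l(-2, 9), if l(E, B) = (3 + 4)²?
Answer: 49/2 ≈ 24.500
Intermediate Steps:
G = ½ (G = (½)*1 = ½ ≈ 0.50000)
l(E, B) = 49 (l(E, B) = 7² = 49)
G*l(-2, 9) = (½)*49 = 49/2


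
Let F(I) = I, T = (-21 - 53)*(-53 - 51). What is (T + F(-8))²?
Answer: 59105344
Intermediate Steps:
T = 7696 (T = -74*(-104) = 7696)
(T + F(-8))² = (7696 - 8)² = 7688² = 59105344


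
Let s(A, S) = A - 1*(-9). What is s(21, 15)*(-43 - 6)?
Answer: -1470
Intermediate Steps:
s(A, S) = 9 + A (s(A, S) = A + 9 = 9 + A)
s(21, 15)*(-43 - 6) = (9 + 21)*(-43 - 6) = 30*(-49) = -1470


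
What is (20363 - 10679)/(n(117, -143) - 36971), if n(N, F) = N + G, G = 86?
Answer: -807/3064 ≈ -0.26338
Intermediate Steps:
n(N, F) = 86 + N (n(N, F) = N + 86 = 86 + N)
(20363 - 10679)/(n(117, -143) - 36971) = (20363 - 10679)/((86 + 117) - 36971) = 9684/(203 - 36971) = 9684/(-36768) = 9684*(-1/36768) = -807/3064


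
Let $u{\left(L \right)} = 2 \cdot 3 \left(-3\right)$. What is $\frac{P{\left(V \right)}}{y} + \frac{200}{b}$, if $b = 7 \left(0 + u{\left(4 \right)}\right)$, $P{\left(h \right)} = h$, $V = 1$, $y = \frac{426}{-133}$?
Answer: $- \frac{16993}{8946} \approx -1.8995$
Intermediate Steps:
$u{\left(L \right)} = -18$ ($u{\left(L \right)} = 6 \left(-3\right) = -18$)
$y = - \frac{426}{133}$ ($y = 426 \left(- \frac{1}{133}\right) = - \frac{426}{133} \approx -3.203$)
$b = -126$ ($b = 7 \left(0 - 18\right) = 7 \left(-18\right) = -126$)
$\frac{P{\left(V \right)}}{y} + \frac{200}{b} = 1 \frac{1}{- \frac{426}{133}} + \frac{200}{-126} = 1 \left(- \frac{133}{426}\right) + 200 \left(- \frac{1}{126}\right) = - \frac{133}{426} - \frac{100}{63} = - \frac{16993}{8946}$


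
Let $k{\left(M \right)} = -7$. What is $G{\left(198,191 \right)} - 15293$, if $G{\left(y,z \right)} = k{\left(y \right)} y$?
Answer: $-16679$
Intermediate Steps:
$G{\left(y,z \right)} = - 7 y$
$G{\left(198,191 \right)} - 15293 = \left(-7\right) 198 - 15293 = -1386 - 15293 = -16679$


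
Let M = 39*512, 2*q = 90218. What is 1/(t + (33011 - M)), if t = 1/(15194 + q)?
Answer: 60303/786532030 ≈ 7.6670e-5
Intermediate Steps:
q = 45109 (q = (½)*90218 = 45109)
M = 19968
t = 1/60303 (t = 1/(15194 + 45109) = 1/60303 ≈ 1.6583e-5)
1/(t + (33011 - M)) = 1/(1/60303 + (33011 - 1*19968)) = 1/(1/60303 + (33011 - 19968)) = 1/(1/60303 + 13043) = 1/(786532030/60303) = 60303/786532030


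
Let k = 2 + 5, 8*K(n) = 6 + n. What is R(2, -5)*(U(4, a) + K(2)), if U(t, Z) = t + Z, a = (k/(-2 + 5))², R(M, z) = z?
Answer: -470/9 ≈ -52.222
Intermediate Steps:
K(n) = ¾ + n/8 (K(n) = (6 + n)/8 = ¾ + n/8)
k = 7
a = 49/9 (a = (7/(-2 + 5))² = (7/3)² = 49/9 ≈ 5.4444)
U(t, Z) = Z + t
R(2, -5)*(U(4, a) + K(2)) = -5*((49/9 + 4) + (¾ + (⅛)*2)) = -5*(85/9 + (¾ + ¼)) = -5*(85/9 + 1) = -5*94/9 = -470/9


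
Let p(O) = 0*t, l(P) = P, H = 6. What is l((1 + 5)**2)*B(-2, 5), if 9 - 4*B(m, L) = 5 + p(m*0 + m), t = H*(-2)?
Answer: 36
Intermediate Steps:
t = -12 (t = 6*(-2) = -12)
p(O) = 0 (p(O) = 0*(-12) = 0)
B(m, L) = 1 (B(m, L) = 9/4 - (5 + 0)/4 = 9/4 - 1/4*5 = 9/4 - 5/4 = 1)
l((1 + 5)**2)*B(-2, 5) = (1 + 5)**2*1 = 6**2*1 = 36*1 = 36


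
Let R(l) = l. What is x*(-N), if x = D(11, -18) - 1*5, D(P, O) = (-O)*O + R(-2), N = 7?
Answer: 2317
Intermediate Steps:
D(P, O) = -2 - O² (D(P, O) = (-O)*O - 2 = -O² - 2 = -2 - O²)
x = -331 (x = (-2 - 1*(-18)²) - 1*5 = (-2 - 1*324) - 5 = (-2 - 324) - 5 = -326 - 5 = -331)
x*(-N) = -(-331)*7 = -331*(-7) = 2317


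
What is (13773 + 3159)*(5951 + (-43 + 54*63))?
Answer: 157636920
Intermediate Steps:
(13773 + 3159)*(5951 + (-43 + 54*63)) = 16932*(5951 + (-43 + 3402)) = 16932*(5951 + 3359) = 16932*9310 = 157636920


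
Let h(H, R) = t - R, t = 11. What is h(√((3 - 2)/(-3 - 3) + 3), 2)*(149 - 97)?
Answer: 468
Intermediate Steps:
h(H, R) = 11 - R
h(√((3 - 2)/(-3 - 3) + 3), 2)*(149 - 97) = (11 - 1*2)*(149 - 97) = (11 - 2)*52 = 9*52 = 468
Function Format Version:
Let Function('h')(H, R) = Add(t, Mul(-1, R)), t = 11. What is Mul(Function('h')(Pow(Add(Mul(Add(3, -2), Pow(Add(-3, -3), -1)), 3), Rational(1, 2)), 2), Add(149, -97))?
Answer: 468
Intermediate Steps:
Function('h')(H, R) = Add(11, Mul(-1, R))
Mul(Function('h')(Pow(Add(Mul(Add(3, -2), Pow(Add(-3, -3), -1)), 3), Rational(1, 2)), 2), Add(149, -97)) = Mul(Add(11, Mul(-1, 2)), Add(149, -97)) = Mul(Add(11, -2), 52) = Mul(9, 52) = 468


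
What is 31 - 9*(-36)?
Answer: 355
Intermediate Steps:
31 - 9*(-36) = 31 + 324 = 355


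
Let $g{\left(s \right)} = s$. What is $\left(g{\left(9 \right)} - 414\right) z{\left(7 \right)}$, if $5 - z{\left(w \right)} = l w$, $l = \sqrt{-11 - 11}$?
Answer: $-2025 + 2835 i \sqrt{22} \approx -2025.0 + 13297.0 i$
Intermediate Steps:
$l = i \sqrt{22}$ ($l = \sqrt{-22} = i \sqrt{22} \approx 4.6904 i$)
$z{\left(w \right)} = 5 - i w \sqrt{22}$ ($z{\left(w \right)} = 5 - i \sqrt{22} w = 5 - i w \sqrt{22}$)
$\left(g{\left(9 \right)} - 414\right) z{\left(7 \right)} = \left(9 - 414\right) \left(5 - i 7 \sqrt{22}\right) = - 405 \left(5 - 7 i \sqrt{22}\right) = -2025 + 2835 i \sqrt{22}$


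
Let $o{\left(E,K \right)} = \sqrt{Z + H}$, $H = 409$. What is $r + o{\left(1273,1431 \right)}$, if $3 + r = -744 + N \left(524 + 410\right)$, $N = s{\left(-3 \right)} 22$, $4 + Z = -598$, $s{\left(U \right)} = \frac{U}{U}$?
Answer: $19801 + i \sqrt{193} \approx 19801.0 + 13.892 i$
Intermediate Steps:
$s{\left(U \right)} = 1$
$Z = -602$ ($Z = -4 - 598 = -602$)
$o{\left(E,K \right)} = i \sqrt{193}$ ($o{\left(E,K \right)} = \sqrt{-602 + 409} = \sqrt{-193} = i \sqrt{193}$)
$N = 22$ ($N = 1 \cdot 22 = 22$)
$r = 19801$ ($r = -3 - \left(744 - 22 \left(524 + 410\right)\right) = -3 + \left(-744 + 22 \cdot 934\right) = -3 + \left(-744 + 20548\right) = -3 + 19804 = 19801$)
$r + o{\left(1273,1431 \right)} = 19801 + i \sqrt{193}$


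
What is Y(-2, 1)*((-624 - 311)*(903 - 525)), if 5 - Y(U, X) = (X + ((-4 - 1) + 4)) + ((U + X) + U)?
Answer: -2827440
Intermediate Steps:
Y(U, X) = 6 - 2*U - 2*X (Y(U, X) = 5 - ((X + ((-4 - 1) + 4)) + ((U + X) + U)) = 5 - ((X + (-5 + 4)) + (X + 2*U)) = 5 - ((X - 1) + (X + 2*U)) = 5 - ((-1 + X) + (X + 2*U)) = 5 - (-1 + 2*U + 2*X) = 5 + (1 - 2*U - 2*X) = 6 - 2*U - 2*X)
Y(-2, 1)*((-624 - 311)*(903 - 525)) = (6 - 2*(-2) - 2*1)*((-624 - 311)*(903 - 525)) = (6 + 4 - 2)*(-935*378) = 8*(-353430) = -2827440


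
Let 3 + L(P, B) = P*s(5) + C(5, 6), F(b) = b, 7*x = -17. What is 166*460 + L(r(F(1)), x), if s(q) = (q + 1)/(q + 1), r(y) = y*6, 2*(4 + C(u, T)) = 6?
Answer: 76362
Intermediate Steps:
x = -17/7 (x = (⅐)*(-17) = -17/7 ≈ -2.4286)
C(u, T) = -1 (C(u, T) = -4 + (½)*6 = -4 + 3 = -1)
r(y) = 6*y
s(q) = 1 (s(q) = (1 + q)/(1 + q) = 1)
L(P, B) = -4 + P (L(P, B) = -3 + (P*1 - 1) = -3 + (P - 1) = -3 + (-1 + P) = -4 + P)
166*460 + L(r(F(1)), x) = 166*460 + (-4 + 6*1) = 76360 + (-4 + 6) = 76360 + 2 = 76362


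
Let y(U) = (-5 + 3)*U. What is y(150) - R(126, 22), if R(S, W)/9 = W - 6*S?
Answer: 6306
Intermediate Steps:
y(U) = -2*U
R(S, W) = -54*S + 9*W (R(S, W) = 9*(W - 6*S) = -54*S + 9*W)
y(150) - R(126, 22) = -2*150 - (-54*126 + 9*22) = -300 - (-6804 + 198) = -300 - 1*(-6606) = -300 + 6606 = 6306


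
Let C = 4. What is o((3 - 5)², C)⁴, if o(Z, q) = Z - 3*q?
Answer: 4096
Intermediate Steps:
o((3 - 5)², C)⁴ = ((3 - 5)² - 3*4)⁴ = ((-2)² - 12)⁴ = (4 - 12)⁴ = (-8)⁴ = 4096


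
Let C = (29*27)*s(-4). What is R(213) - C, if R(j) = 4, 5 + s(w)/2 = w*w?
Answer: -17222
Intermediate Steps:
s(w) = -10 + 2*w² (s(w) = -10 + 2*(w*w) = -10 + 2*w²)
C = 17226 (C = (29*27)*(-10 + 2*(-4)²) = 783*(-10 + 2*16) = 783*(-10 + 32) = 783*22 = 17226)
R(213) - C = 4 - 1*17226 = 4 - 17226 = -17222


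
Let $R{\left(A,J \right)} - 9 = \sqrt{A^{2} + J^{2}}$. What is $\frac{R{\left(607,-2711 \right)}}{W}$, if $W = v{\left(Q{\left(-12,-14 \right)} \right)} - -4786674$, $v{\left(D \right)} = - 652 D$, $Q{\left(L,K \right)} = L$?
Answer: $\frac{1}{532722} + \frac{\sqrt{7717970}}{4794498} \approx 0.00058132$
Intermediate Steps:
$R{\left(A,J \right)} = 9 + \sqrt{A^{2} + J^{2}}$
$W = 4794498$ ($W = \left(-652\right) \left(-12\right) - -4786674 = 7824 + 4786674 = 4794498$)
$\frac{R{\left(607,-2711 \right)}}{W} = \frac{9 + \sqrt{607^{2} + \left(-2711\right)^{2}}}{4794498} = \left(9 + \sqrt{368449 + 7349521}\right) \frac{1}{4794498} = \left(9 + \sqrt{7717970}\right) \frac{1}{4794498} = \frac{1}{532722} + \frac{\sqrt{7717970}}{4794498}$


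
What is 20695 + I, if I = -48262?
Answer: -27567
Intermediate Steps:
20695 + I = 20695 - 48262 = -27567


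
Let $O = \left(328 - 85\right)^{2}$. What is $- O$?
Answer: $-59049$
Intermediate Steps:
$O = 59049$ ($O = 243^{2} = 59049$)
$- O = \left(-1\right) 59049 = -59049$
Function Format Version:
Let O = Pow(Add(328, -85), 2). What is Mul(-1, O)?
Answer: -59049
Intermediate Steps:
O = 59049 (O = Pow(243, 2) = 59049)
Mul(-1, O) = Mul(-1, 59049) = -59049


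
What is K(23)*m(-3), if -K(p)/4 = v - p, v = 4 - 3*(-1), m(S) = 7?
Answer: 448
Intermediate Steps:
v = 7 (v = 4 + 3 = 7)
K(p) = -28 + 4*p (K(p) = -4*(7 - p) = -28 + 4*p)
K(23)*m(-3) = (-28 + 4*23)*7 = (-28 + 92)*7 = 64*7 = 448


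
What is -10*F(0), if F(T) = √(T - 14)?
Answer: -10*I*√14 ≈ -37.417*I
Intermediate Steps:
F(T) = √(-14 + T)
-10*F(0) = -10*√(-14 + 0) = -10*I*√14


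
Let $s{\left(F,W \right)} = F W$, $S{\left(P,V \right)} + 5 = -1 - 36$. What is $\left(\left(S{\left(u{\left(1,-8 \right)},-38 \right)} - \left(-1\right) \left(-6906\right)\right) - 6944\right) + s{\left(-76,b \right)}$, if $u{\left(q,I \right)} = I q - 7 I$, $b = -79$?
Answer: $-7888$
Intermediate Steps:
$u{\left(q,I \right)} = - 7 I + I q$
$S{\left(P,V \right)} = -42$ ($S{\left(P,V \right)} = -5 - 37 = -42$)
$\left(\left(S{\left(u{\left(1,-8 \right)},-38 \right)} - \left(-1\right) \left(-6906\right)\right) - 6944\right) + s{\left(-76,b \right)} = \left(\left(-42 - \left(-1\right) \left(-6906\right)\right) - 6944\right) - -6004 = \left(\left(-42 - 6906\right) - 6944\right) + 6004 = \left(-6948 - 6944\right) + 6004 = -13892 + 6004 = -7888$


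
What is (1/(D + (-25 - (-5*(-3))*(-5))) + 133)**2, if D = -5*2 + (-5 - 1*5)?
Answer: 15928081/900 ≈ 17698.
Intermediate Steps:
D = -20 (D = -10 + (-5 - 5) = -10 - 10 = -20)
(1/(D + (-25 - (-5*(-3))*(-5))) + 133)**2 = (1/(-20 + (-25 - (-5*(-3))*(-5))) + 133)**2 = (1/(-20 + (-25 - 15*(-5))) + 133)**2 = (1/(-20 + (-25 - 1*(-75))) + 133)**2 = (1/(-20 + (-25 + 75)) + 133)**2 = (1/(-20 + 50) + 133)**2 = (1/30 + 133)**2 = (3991/30)**2 = 15928081/900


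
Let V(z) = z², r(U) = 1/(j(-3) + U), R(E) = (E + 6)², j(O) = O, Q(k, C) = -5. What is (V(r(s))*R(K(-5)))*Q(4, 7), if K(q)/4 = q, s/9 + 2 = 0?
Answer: -20/9 ≈ -2.2222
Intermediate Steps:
s = -18 (s = -18 + 9*0 = -18 + 0 = -18)
K(q) = 4*q
R(E) = (6 + E)²
r(U) = 1/(-3 + U)
(V(r(s))*R(K(-5)))*Q(4, 7) = ((1/(-3 - 18))²*(6 + 4*(-5))²)*(-5) = ((1/(-21))²*(6 - 20)²)*(-5) = ((-1/21)²*(-14)²)*(-5) = ((1/441)*196)*(-5) = (4/9)*(-5) = -20/9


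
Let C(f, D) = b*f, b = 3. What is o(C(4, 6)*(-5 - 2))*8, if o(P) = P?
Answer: -672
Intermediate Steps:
C(f, D) = 3*f
o(C(4, 6)*(-5 - 2))*8 = ((3*4)*(-5 - 2))*8 = (12*(-7))*8 = -84*8 = -672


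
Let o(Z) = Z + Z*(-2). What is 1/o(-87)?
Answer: 1/87 ≈ 0.011494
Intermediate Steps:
o(Z) = -Z (o(Z) = Z - 2*Z = -Z)
1/o(-87) = 1/(-1*(-87)) = 1/87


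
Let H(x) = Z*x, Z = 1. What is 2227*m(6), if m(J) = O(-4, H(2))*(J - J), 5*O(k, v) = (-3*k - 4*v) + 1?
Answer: 0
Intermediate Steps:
H(x) = x (H(x) = 1*x = x)
O(k, v) = ⅕ - 4*v/5 - 3*k/5 (O(k, v) = ((-3*k - 4*v) + 1)/5 = ((-4*v - 3*k) + 1)/5 = (1 - 4*v - 3*k)/5 = ⅕ - 4*v/5 - 3*k/5)
m(J) = 0 (m(J) = (⅕ - ⅘*2 - ⅗*(-4))*(J - J) = (⅕ - 8/5 + 12/5)*0 = 1*0 = 0)
2227*m(6) = 2227*0 = 0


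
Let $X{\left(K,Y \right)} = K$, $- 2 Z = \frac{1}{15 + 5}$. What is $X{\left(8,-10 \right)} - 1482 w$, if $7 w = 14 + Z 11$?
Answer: $- \frac{405689}{140} \approx -2897.8$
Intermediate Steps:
$Z = - \frac{1}{40}$ ($Z = - \frac{1}{2 \left(15 + 5\right)} = - \frac{1}{2 \cdot 20} = \left(- \frac{1}{2}\right) \frac{1}{20} = - \frac{1}{40} \approx -0.025$)
$w = \frac{549}{280}$ ($w = \frac{14 - \frac{11}{40}}{7} = \frac{1}{7} \cdot \frac{549}{40} = \frac{549}{280} \approx 1.9607$)
$X{\left(8,-10 \right)} - 1482 w = 8 - \frac{406809}{140} = - \frac{405689}{140}$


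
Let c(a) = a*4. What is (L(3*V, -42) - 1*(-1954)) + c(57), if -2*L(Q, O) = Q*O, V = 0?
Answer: 2182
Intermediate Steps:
c(a) = 4*a
L(Q, O) = -O*Q/2 (L(Q, O) = -Q*O/2 = -O*Q/2)
(L(3*V, -42) - 1*(-1954)) + c(57) = (-½*(-42)*3*0 - 1*(-1954)) + 4*57 = (-½*(-42)*0 + 1954) + 228 = (0 + 1954) + 228 = 1954 + 228 = 2182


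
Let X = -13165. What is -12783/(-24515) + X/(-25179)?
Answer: 644603132/617263185 ≈ 1.0443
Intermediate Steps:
-12783/(-24515) + X/(-25179) = -12783/(-24515) - 13165/(-25179) = -12783*(-1/24515) - 13165*(-1/25179) = 12783/24515 + 13165/25179 = 644603132/617263185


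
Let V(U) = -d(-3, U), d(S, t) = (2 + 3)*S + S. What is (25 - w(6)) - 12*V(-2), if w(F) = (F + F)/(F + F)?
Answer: -192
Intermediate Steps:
w(F) = 1 (w(F) = (2*F)/((2*F)) = (2*F)*(1/(2*F)) = 1)
d(S, t) = 6*S (d(S, t) = 5*S + S = 6*S)
V(U) = 18 (V(U) = -6*(-3) = -1*(-18) = 18)
(25 - w(6)) - 12*V(-2) = (25 - 1*1) - 12*18 = (25 - 1) - 216 = 24 - 216 = -192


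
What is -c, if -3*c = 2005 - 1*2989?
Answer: -328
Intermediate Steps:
c = 328 (c = -(2005 - 1*2989)/3 = -(2005 - 2989)/3 = -⅓*(-984) = 328)
-c = -1*328 = -328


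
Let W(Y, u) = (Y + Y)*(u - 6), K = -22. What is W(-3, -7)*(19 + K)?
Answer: -234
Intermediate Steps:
W(Y, u) = 2*Y*(-6 + u) (W(Y, u) = (2*Y)*(-6 + u) = 2*Y*(-6 + u))
W(-3, -7)*(19 + K) = (2*(-3)*(-6 - 7))*(19 - 22) = (2*(-3)*(-13))*(-3) = 78*(-3) = -234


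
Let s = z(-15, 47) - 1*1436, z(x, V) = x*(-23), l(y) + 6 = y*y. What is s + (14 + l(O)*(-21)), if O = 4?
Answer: -1287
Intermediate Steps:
l(y) = -6 + y**2 (l(y) = -6 + y*y = -6 + y**2)
z(x, V) = -23*x
s = -1091 (s = -23*(-15) - 1*1436 = 345 - 1436 = -1091)
s + (14 + l(O)*(-21)) = -1091 + (14 + (-6 + 4**2)*(-21)) = -1091 + (14 + (-6 + 16)*(-21)) = -1091 + (14 + 10*(-21)) = -1091 + (14 - 210) = -1091 - 196 = -1287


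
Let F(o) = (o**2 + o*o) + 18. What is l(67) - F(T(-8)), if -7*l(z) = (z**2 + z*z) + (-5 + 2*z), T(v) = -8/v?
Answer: -1321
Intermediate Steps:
F(o) = 18 + 2*o**2 (F(o) = (o**2 + o**2) + 18 = 2*o**2 + 18 = 18 + 2*o**2)
l(z) = 5/7 - 2*z/7 - 2*z**2/7 (l(z) = -((z**2 + z*z) + (-5 + 2*z))/7 = -((z**2 + z**2) + (-5 + 2*z))/7 = -(2*z**2 + (-5 + 2*z))/7 = -(-5 + 2*z + 2*z**2)/7 = 5/7 - 2*z/7 - 2*z**2/7)
l(67) - F(T(-8)) = (5/7 - 2/7*67 - 2/7*67**2) - (18 + 2*(-8/(-8))**2) = (5/7 - 134/7 - 2/7*4489) - (18 + 2*(-8*(-1/8))**2) = (5/7 - 134/7 - 8978/7) - (18 + 2*1**2) = -1301 - (18 + 2*1) = -1301 - (18 + 2) = -1301 - 1*20 = -1301 - 20 = -1321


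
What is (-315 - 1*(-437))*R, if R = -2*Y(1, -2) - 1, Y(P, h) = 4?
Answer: -1098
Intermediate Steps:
R = -9 (R = -2*4 - 1 = -8 - 1 = -9)
(-315 - 1*(-437))*R = (-315 - 1*(-437))*(-9) = (-315 + 437)*(-9) = 122*(-9) = -1098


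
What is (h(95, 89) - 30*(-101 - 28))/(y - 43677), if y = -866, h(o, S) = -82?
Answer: -3788/44543 ≈ -0.085041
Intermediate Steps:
(h(95, 89) - 30*(-101 - 28))/(y - 43677) = (-82 - 30*(-101 - 28))/(-866 - 43677) = (-82 - 30*(-129))/(-44543) = (-82 + 3870)*(-1/44543) = 3788*(-1/44543) = -3788/44543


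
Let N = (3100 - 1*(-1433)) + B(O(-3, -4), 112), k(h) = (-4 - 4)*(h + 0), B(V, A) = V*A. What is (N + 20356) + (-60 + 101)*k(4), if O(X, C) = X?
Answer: 23241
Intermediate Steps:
B(V, A) = A*V
k(h) = -8*h
N = 4197 (N = (3100 - 1*(-1433)) + 112*(-3) = (3100 + 1433) - 336 = 4533 - 336 = 4197)
(N + 20356) + (-60 + 101)*k(4) = (4197 + 20356) + (-60 + 101)*(-8*4) = 24553 + 41*(-32) = 24553 - 1312 = 23241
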